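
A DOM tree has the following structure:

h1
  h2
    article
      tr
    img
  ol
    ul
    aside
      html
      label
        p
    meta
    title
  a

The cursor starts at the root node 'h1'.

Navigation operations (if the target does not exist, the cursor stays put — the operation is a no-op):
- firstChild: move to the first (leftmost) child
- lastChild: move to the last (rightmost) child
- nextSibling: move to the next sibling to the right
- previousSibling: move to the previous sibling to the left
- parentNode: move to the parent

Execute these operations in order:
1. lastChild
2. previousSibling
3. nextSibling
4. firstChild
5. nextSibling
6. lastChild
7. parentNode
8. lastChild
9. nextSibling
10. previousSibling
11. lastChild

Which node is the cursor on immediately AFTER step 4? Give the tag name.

After 1 (lastChild): a
After 2 (previousSibling): ol
After 3 (nextSibling): a
After 4 (firstChild): a (no-op, stayed)

Answer: a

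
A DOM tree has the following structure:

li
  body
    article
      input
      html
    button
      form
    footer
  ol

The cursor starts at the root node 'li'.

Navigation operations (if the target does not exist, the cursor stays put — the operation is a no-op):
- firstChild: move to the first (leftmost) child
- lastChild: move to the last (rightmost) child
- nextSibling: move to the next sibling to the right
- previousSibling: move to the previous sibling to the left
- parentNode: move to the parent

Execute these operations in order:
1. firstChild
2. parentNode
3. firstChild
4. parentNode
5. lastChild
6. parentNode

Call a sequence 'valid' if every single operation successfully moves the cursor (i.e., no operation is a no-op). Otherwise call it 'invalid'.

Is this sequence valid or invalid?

Answer: valid

Derivation:
After 1 (firstChild): body
After 2 (parentNode): li
After 3 (firstChild): body
After 4 (parentNode): li
After 5 (lastChild): ol
After 6 (parentNode): li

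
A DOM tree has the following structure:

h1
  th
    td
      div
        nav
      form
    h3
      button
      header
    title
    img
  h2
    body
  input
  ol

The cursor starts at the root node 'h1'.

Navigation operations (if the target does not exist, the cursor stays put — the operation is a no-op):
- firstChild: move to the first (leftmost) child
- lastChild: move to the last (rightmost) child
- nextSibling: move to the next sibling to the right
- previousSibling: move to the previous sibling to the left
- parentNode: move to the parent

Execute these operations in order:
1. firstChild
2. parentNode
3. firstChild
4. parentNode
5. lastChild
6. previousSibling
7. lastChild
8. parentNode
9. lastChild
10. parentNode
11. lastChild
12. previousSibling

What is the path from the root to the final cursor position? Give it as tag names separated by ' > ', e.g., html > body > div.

Answer: h1 > input

Derivation:
After 1 (firstChild): th
After 2 (parentNode): h1
After 3 (firstChild): th
After 4 (parentNode): h1
After 5 (lastChild): ol
After 6 (previousSibling): input
After 7 (lastChild): input (no-op, stayed)
After 8 (parentNode): h1
After 9 (lastChild): ol
After 10 (parentNode): h1
After 11 (lastChild): ol
After 12 (previousSibling): input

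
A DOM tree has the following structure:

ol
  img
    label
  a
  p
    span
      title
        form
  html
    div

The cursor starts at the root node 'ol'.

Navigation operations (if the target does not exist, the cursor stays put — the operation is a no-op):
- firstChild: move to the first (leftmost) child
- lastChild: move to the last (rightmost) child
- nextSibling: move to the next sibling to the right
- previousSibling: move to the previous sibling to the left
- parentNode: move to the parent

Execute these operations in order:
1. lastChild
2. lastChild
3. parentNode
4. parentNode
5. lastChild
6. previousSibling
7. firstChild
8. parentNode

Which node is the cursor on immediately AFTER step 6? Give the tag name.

Answer: p

Derivation:
After 1 (lastChild): html
After 2 (lastChild): div
After 3 (parentNode): html
After 4 (parentNode): ol
After 5 (lastChild): html
After 6 (previousSibling): p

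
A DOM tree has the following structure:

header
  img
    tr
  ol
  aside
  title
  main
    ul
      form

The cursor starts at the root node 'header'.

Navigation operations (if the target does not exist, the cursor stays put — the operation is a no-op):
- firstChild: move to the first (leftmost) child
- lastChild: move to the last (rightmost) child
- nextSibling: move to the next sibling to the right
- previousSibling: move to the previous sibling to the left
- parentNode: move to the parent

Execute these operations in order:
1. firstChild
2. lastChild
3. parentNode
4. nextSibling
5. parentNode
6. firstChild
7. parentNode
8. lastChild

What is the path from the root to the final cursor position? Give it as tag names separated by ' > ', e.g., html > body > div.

Answer: header > main

Derivation:
After 1 (firstChild): img
After 2 (lastChild): tr
After 3 (parentNode): img
After 4 (nextSibling): ol
After 5 (parentNode): header
After 6 (firstChild): img
After 7 (parentNode): header
After 8 (lastChild): main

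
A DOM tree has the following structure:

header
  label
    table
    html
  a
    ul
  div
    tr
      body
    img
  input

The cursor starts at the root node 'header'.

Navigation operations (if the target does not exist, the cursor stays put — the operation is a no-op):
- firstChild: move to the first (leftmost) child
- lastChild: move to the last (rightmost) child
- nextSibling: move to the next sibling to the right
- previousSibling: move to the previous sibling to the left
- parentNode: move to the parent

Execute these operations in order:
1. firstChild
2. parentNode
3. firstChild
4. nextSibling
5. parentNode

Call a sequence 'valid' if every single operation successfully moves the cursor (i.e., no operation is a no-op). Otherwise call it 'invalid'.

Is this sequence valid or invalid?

Answer: valid

Derivation:
After 1 (firstChild): label
After 2 (parentNode): header
After 3 (firstChild): label
After 4 (nextSibling): a
After 5 (parentNode): header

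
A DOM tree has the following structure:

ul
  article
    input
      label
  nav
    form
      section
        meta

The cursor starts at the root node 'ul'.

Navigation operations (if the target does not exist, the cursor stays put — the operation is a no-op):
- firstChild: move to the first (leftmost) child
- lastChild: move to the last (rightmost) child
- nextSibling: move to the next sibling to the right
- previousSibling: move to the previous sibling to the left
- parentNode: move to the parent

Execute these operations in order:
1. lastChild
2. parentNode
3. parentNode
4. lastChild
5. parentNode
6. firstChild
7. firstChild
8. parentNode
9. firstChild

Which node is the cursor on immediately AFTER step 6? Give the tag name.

Answer: article

Derivation:
After 1 (lastChild): nav
After 2 (parentNode): ul
After 3 (parentNode): ul (no-op, stayed)
After 4 (lastChild): nav
After 5 (parentNode): ul
After 6 (firstChild): article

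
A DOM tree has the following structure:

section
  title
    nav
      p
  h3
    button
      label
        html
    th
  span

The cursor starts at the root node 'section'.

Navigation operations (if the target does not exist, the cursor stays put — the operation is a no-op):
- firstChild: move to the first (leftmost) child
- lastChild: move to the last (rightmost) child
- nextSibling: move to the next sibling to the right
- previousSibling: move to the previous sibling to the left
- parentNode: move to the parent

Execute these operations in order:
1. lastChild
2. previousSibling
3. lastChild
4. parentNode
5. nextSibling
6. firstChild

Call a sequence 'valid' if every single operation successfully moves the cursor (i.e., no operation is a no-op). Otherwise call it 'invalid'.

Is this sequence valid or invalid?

After 1 (lastChild): span
After 2 (previousSibling): h3
After 3 (lastChild): th
After 4 (parentNode): h3
After 5 (nextSibling): span
After 6 (firstChild): span (no-op, stayed)

Answer: invalid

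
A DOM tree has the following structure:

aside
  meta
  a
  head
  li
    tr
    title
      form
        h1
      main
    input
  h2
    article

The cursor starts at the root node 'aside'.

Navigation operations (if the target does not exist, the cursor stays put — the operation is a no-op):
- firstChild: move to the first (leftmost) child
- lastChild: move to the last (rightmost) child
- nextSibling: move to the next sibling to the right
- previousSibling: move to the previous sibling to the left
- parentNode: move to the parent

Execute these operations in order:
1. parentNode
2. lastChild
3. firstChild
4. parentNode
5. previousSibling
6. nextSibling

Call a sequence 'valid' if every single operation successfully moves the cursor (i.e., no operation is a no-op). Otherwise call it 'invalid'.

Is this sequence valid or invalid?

After 1 (parentNode): aside (no-op, stayed)
After 2 (lastChild): h2
After 3 (firstChild): article
After 4 (parentNode): h2
After 5 (previousSibling): li
After 6 (nextSibling): h2

Answer: invalid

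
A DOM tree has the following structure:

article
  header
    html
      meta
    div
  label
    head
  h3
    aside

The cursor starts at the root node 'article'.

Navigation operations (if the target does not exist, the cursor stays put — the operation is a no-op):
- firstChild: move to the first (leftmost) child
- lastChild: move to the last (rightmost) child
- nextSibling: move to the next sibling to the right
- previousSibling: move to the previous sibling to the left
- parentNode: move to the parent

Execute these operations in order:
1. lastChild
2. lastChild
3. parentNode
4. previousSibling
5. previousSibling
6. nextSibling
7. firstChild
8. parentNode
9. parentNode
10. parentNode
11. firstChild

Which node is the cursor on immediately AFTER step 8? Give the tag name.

Answer: label

Derivation:
After 1 (lastChild): h3
After 2 (lastChild): aside
After 3 (parentNode): h3
After 4 (previousSibling): label
After 5 (previousSibling): header
After 6 (nextSibling): label
After 7 (firstChild): head
After 8 (parentNode): label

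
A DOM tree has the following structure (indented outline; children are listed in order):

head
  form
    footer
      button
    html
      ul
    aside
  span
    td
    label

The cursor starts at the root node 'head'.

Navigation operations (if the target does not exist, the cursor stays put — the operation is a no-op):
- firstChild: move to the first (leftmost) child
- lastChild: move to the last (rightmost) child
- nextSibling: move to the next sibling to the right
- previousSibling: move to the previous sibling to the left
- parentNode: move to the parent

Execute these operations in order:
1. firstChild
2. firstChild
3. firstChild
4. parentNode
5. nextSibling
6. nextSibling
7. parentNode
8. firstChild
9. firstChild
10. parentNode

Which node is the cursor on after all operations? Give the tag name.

After 1 (firstChild): form
After 2 (firstChild): footer
After 3 (firstChild): button
After 4 (parentNode): footer
After 5 (nextSibling): html
After 6 (nextSibling): aside
After 7 (parentNode): form
After 8 (firstChild): footer
After 9 (firstChild): button
After 10 (parentNode): footer

Answer: footer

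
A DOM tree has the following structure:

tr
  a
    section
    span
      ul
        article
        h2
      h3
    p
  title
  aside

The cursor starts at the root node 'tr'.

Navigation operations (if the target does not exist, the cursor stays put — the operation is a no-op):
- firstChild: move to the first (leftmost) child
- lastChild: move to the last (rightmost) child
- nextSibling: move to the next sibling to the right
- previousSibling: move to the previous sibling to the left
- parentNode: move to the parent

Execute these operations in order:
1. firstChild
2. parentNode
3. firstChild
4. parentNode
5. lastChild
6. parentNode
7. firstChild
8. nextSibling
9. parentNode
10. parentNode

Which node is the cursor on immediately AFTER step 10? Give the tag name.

After 1 (firstChild): a
After 2 (parentNode): tr
After 3 (firstChild): a
After 4 (parentNode): tr
After 5 (lastChild): aside
After 6 (parentNode): tr
After 7 (firstChild): a
After 8 (nextSibling): title
After 9 (parentNode): tr
After 10 (parentNode): tr (no-op, stayed)

Answer: tr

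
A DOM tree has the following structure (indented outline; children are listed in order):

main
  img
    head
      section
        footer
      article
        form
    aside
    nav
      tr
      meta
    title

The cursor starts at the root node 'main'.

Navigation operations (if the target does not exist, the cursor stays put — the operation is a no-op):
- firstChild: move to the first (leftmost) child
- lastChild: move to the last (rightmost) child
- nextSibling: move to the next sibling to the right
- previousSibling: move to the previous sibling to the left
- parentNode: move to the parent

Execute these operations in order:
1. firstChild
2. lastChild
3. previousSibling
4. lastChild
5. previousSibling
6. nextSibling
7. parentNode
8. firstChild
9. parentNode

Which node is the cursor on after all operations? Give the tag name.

After 1 (firstChild): img
After 2 (lastChild): title
After 3 (previousSibling): nav
After 4 (lastChild): meta
After 5 (previousSibling): tr
After 6 (nextSibling): meta
After 7 (parentNode): nav
After 8 (firstChild): tr
After 9 (parentNode): nav

Answer: nav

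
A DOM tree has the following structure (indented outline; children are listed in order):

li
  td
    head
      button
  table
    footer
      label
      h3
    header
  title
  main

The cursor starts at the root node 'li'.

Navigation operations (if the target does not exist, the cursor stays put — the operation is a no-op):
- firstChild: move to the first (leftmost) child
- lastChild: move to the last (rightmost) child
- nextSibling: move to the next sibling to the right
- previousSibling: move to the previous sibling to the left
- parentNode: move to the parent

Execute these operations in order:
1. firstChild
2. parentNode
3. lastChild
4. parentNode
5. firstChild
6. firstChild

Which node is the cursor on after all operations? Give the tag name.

Answer: head

Derivation:
After 1 (firstChild): td
After 2 (parentNode): li
After 3 (lastChild): main
After 4 (parentNode): li
After 5 (firstChild): td
After 6 (firstChild): head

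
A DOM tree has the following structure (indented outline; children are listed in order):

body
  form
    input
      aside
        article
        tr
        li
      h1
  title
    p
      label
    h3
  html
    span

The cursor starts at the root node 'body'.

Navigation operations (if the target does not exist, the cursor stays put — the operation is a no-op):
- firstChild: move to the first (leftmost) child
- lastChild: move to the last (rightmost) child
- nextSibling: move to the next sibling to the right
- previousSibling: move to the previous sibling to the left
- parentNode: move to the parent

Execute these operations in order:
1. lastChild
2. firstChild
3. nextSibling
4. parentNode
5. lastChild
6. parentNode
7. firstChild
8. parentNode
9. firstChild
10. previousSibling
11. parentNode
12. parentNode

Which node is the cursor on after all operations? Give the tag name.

After 1 (lastChild): html
After 2 (firstChild): span
After 3 (nextSibling): span (no-op, stayed)
After 4 (parentNode): html
After 5 (lastChild): span
After 6 (parentNode): html
After 7 (firstChild): span
After 8 (parentNode): html
After 9 (firstChild): span
After 10 (previousSibling): span (no-op, stayed)
After 11 (parentNode): html
After 12 (parentNode): body

Answer: body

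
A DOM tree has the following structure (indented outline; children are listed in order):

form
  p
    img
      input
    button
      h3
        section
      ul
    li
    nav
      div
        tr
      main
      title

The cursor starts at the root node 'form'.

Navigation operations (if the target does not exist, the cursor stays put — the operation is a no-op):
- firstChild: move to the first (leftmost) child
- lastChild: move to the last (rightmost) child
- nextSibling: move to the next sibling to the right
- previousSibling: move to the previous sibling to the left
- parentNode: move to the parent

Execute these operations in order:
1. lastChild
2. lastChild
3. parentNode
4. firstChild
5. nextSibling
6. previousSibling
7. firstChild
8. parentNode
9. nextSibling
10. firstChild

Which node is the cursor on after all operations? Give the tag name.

Answer: h3

Derivation:
After 1 (lastChild): p
After 2 (lastChild): nav
After 3 (parentNode): p
After 4 (firstChild): img
After 5 (nextSibling): button
After 6 (previousSibling): img
After 7 (firstChild): input
After 8 (parentNode): img
After 9 (nextSibling): button
After 10 (firstChild): h3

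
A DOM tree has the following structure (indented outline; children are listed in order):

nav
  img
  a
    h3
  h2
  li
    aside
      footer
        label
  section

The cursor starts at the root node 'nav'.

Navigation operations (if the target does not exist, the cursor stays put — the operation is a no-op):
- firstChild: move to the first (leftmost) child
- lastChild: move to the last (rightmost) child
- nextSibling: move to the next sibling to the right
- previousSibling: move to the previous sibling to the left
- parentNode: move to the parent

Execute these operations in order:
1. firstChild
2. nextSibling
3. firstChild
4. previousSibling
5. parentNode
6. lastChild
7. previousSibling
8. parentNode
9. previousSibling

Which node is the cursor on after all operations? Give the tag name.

After 1 (firstChild): img
After 2 (nextSibling): a
After 3 (firstChild): h3
After 4 (previousSibling): h3 (no-op, stayed)
After 5 (parentNode): a
After 6 (lastChild): h3
After 7 (previousSibling): h3 (no-op, stayed)
After 8 (parentNode): a
After 9 (previousSibling): img

Answer: img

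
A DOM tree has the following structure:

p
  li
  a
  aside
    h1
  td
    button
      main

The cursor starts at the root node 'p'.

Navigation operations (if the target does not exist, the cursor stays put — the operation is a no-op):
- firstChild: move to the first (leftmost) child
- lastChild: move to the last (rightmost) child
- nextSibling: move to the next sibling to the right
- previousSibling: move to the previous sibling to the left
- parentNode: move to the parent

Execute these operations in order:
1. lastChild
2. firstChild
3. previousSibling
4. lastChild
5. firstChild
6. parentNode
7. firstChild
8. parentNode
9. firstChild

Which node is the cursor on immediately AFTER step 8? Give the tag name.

After 1 (lastChild): td
After 2 (firstChild): button
After 3 (previousSibling): button (no-op, stayed)
After 4 (lastChild): main
After 5 (firstChild): main (no-op, stayed)
After 6 (parentNode): button
After 7 (firstChild): main
After 8 (parentNode): button

Answer: button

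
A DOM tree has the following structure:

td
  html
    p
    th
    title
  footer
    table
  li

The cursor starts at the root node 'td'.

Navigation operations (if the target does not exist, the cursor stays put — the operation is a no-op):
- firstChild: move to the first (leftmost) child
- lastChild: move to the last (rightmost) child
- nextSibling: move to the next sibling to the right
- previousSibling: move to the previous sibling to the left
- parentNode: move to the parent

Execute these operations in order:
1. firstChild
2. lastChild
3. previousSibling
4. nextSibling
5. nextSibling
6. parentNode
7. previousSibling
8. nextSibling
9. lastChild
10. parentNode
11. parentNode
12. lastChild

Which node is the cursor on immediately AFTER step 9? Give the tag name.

After 1 (firstChild): html
After 2 (lastChild): title
After 3 (previousSibling): th
After 4 (nextSibling): title
After 5 (nextSibling): title (no-op, stayed)
After 6 (parentNode): html
After 7 (previousSibling): html (no-op, stayed)
After 8 (nextSibling): footer
After 9 (lastChild): table

Answer: table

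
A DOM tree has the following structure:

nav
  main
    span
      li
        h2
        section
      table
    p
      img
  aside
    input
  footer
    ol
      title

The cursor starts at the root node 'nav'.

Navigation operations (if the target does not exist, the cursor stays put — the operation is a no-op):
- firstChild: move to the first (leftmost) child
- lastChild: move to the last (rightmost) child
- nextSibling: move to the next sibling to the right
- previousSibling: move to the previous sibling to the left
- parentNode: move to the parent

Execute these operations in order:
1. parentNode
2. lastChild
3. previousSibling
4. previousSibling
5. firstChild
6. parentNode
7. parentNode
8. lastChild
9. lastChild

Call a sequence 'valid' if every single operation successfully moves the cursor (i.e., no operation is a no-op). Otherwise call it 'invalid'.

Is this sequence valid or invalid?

Answer: invalid

Derivation:
After 1 (parentNode): nav (no-op, stayed)
After 2 (lastChild): footer
After 3 (previousSibling): aside
After 4 (previousSibling): main
After 5 (firstChild): span
After 6 (parentNode): main
After 7 (parentNode): nav
After 8 (lastChild): footer
After 9 (lastChild): ol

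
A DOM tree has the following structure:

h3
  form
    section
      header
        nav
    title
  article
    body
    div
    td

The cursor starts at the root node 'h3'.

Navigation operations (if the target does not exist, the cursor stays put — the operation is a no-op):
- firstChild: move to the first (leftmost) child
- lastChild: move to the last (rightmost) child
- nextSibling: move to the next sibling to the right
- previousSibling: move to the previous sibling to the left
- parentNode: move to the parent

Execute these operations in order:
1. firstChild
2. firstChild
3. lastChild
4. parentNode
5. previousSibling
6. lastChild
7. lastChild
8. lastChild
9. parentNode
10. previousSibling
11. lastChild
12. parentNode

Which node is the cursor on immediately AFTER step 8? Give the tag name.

Answer: nav

Derivation:
After 1 (firstChild): form
After 2 (firstChild): section
After 3 (lastChild): header
After 4 (parentNode): section
After 5 (previousSibling): section (no-op, stayed)
After 6 (lastChild): header
After 7 (lastChild): nav
After 8 (lastChild): nav (no-op, stayed)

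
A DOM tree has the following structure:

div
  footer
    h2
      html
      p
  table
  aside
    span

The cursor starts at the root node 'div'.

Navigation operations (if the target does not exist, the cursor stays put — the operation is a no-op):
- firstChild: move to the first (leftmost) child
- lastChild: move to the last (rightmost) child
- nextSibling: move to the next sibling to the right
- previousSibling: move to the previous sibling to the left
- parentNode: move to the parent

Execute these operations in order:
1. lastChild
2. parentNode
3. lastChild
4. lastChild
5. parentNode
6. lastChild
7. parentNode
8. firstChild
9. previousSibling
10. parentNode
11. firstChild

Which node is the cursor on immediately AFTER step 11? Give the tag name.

After 1 (lastChild): aside
After 2 (parentNode): div
After 3 (lastChild): aside
After 4 (lastChild): span
After 5 (parentNode): aside
After 6 (lastChild): span
After 7 (parentNode): aside
After 8 (firstChild): span
After 9 (previousSibling): span (no-op, stayed)
After 10 (parentNode): aside
After 11 (firstChild): span

Answer: span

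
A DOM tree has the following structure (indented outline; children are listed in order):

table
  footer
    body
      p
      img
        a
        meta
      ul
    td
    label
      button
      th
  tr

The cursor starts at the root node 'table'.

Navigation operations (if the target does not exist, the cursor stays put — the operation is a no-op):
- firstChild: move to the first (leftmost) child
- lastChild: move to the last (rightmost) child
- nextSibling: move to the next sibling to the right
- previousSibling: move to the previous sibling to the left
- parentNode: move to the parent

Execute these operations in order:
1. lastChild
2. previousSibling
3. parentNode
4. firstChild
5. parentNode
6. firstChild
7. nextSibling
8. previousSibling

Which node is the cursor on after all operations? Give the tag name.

Answer: footer

Derivation:
After 1 (lastChild): tr
After 2 (previousSibling): footer
After 3 (parentNode): table
After 4 (firstChild): footer
After 5 (parentNode): table
After 6 (firstChild): footer
After 7 (nextSibling): tr
After 8 (previousSibling): footer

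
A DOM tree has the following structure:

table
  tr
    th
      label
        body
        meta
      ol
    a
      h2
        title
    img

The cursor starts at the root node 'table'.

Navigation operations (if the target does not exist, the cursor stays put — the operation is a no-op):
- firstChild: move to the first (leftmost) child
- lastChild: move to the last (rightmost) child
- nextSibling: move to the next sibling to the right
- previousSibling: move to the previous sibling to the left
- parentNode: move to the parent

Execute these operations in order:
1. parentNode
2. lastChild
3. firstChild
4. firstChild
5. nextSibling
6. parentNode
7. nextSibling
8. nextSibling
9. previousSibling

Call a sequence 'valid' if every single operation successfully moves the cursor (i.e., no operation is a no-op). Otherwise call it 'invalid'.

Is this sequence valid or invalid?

After 1 (parentNode): table (no-op, stayed)
After 2 (lastChild): tr
After 3 (firstChild): th
After 4 (firstChild): label
After 5 (nextSibling): ol
After 6 (parentNode): th
After 7 (nextSibling): a
After 8 (nextSibling): img
After 9 (previousSibling): a

Answer: invalid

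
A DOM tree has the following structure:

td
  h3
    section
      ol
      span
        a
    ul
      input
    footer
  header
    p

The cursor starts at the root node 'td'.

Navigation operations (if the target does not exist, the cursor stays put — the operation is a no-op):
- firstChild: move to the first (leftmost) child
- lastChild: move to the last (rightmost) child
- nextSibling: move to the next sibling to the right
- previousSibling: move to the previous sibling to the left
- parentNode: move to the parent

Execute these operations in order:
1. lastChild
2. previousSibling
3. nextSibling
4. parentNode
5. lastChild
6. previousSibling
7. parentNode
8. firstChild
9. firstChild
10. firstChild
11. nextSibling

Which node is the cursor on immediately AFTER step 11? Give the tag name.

Answer: span

Derivation:
After 1 (lastChild): header
After 2 (previousSibling): h3
After 3 (nextSibling): header
After 4 (parentNode): td
After 5 (lastChild): header
After 6 (previousSibling): h3
After 7 (parentNode): td
After 8 (firstChild): h3
After 9 (firstChild): section
After 10 (firstChild): ol
After 11 (nextSibling): span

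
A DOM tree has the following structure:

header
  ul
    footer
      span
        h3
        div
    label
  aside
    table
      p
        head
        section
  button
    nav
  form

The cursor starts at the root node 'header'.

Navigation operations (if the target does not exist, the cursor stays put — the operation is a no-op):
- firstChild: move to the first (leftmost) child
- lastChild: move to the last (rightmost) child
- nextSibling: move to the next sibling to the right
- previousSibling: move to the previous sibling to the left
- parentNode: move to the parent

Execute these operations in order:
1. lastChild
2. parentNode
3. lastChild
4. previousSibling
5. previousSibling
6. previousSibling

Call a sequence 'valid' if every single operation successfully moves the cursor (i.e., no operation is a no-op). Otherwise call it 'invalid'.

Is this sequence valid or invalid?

Answer: valid

Derivation:
After 1 (lastChild): form
After 2 (parentNode): header
After 3 (lastChild): form
After 4 (previousSibling): button
After 5 (previousSibling): aside
After 6 (previousSibling): ul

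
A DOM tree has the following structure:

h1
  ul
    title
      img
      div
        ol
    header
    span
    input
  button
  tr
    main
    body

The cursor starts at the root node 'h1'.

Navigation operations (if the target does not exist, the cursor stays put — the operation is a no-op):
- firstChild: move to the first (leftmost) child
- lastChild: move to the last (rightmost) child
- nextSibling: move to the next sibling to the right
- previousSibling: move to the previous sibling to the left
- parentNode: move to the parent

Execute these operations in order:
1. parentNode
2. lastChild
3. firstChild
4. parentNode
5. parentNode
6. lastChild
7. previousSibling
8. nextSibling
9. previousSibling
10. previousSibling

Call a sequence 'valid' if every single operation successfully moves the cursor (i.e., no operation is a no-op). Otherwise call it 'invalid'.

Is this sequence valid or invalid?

Answer: invalid

Derivation:
After 1 (parentNode): h1 (no-op, stayed)
After 2 (lastChild): tr
After 3 (firstChild): main
After 4 (parentNode): tr
After 5 (parentNode): h1
After 6 (lastChild): tr
After 7 (previousSibling): button
After 8 (nextSibling): tr
After 9 (previousSibling): button
After 10 (previousSibling): ul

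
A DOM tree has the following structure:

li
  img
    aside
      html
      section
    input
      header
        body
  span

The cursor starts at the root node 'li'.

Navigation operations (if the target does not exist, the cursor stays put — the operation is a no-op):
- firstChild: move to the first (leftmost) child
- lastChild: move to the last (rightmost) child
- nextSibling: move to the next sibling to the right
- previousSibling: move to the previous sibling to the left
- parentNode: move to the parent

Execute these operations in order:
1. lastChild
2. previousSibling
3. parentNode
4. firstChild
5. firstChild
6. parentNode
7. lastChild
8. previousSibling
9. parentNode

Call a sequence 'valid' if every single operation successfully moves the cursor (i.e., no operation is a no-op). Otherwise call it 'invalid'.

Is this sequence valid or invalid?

After 1 (lastChild): span
After 2 (previousSibling): img
After 3 (parentNode): li
After 4 (firstChild): img
After 5 (firstChild): aside
After 6 (parentNode): img
After 7 (lastChild): input
After 8 (previousSibling): aside
After 9 (parentNode): img

Answer: valid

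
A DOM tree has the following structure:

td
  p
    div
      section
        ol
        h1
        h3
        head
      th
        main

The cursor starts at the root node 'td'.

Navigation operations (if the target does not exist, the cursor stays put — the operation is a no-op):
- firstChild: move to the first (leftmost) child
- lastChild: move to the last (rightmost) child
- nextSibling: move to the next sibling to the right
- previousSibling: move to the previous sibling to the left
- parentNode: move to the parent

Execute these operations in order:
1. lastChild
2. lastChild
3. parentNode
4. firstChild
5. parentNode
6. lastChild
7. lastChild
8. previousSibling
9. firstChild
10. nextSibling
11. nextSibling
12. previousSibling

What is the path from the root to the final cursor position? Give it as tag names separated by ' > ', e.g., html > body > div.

After 1 (lastChild): p
After 2 (lastChild): div
After 3 (parentNode): p
After 4 (firstChild): div
After 5 (parentNode): p
After 6 (lastChild): div
After 7 (lastChild): th
After 8 (previousSibling): section
After 9 (firstChild): ol
After 10 (nextSibling): h1
After 11 (nextSibling): h3
After 12 (previousSibling): h1

Answer: td > p > div > section > h1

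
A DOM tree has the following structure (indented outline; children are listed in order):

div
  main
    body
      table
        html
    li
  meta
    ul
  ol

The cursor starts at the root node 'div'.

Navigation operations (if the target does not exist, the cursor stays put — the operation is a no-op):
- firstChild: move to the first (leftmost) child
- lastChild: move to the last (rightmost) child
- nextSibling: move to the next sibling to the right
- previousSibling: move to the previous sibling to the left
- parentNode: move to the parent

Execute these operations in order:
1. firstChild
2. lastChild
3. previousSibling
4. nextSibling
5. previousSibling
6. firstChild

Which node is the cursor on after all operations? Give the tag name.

After 1 (firstChild): main
After 2 (lastChild): li
After 3 (previousSibling): body
After 4 (nextSibling): li
After 5 (previousSibling): body
After 6 (firstChild): table

Answer: table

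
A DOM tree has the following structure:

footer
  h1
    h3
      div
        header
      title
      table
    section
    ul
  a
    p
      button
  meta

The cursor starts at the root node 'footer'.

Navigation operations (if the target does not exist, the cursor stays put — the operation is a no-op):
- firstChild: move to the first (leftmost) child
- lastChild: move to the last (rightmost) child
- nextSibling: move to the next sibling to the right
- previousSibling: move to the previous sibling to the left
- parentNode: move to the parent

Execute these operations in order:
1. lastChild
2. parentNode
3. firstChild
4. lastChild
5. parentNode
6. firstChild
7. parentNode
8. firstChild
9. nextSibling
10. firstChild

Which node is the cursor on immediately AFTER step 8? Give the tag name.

After 1 (lastChild): meta
After 2 (parentNode): footer
After 3 (firstChild): h1
After 4 (lastChild): ul
After 5 (parentNode): h1
After 6 (firstChild): h3
After 7 (parentNode): h1
After 8 (firstChild): h3

Answer: h3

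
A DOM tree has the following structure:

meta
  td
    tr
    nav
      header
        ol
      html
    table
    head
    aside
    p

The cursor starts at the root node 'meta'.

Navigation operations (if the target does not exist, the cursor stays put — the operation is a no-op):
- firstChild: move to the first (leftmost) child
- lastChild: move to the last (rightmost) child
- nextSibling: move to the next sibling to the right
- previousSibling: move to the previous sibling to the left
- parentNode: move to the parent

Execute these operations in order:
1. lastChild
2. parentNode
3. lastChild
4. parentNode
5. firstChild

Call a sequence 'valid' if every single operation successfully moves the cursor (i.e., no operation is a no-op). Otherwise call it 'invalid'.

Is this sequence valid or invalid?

Answer: valid

Derivation:
After 1 (lastChild): td
After 2 (parentNode): meta
After 3 (lastChild): td
After 4 (parentNode): meta
After 5 (firstChild): td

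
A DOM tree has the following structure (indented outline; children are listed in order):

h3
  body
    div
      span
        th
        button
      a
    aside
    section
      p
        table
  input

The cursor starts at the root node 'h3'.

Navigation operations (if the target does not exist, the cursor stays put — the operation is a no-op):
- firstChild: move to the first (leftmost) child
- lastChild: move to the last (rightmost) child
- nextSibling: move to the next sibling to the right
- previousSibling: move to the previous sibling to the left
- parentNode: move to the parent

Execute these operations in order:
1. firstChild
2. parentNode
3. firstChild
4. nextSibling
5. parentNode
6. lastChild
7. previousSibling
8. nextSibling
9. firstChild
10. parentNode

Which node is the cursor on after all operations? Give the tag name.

Answer: h3

Derivation:
After 1 (firstChild): body
After 2 (parentNode): h3
After 3 (firstChild): body
After 4 (nextSibling): input
After 5 (parentNode): h3
After 6 (lastChild): input
After 7 (previousSibling): body
After 8 (nextSibling): input
After 9 (firstChild): input (no-op, stayed)
After 10 (parentNode): h3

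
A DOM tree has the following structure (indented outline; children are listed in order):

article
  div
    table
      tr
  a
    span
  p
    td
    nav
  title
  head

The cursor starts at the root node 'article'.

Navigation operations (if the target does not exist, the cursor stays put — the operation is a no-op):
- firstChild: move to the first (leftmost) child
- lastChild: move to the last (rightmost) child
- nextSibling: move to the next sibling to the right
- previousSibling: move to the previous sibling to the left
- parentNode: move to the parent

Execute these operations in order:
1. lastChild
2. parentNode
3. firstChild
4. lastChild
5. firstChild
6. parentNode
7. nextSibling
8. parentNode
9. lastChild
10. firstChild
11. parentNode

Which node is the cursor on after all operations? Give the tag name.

Answer: table

Derivation:
After 1 (lastChild): head
After 2 (parentNode): article
After 3 (firstChild): div
After 4 (lastChild): table
After 5 (firstChild): tr
After 6 (parentNode): table
After 7 (nextSibling): table (no-op, stayed)
After 8 (parentNode): div
After 9 (lastChild): table
After 10 (firstChild): tr
After 11 (parentNode): table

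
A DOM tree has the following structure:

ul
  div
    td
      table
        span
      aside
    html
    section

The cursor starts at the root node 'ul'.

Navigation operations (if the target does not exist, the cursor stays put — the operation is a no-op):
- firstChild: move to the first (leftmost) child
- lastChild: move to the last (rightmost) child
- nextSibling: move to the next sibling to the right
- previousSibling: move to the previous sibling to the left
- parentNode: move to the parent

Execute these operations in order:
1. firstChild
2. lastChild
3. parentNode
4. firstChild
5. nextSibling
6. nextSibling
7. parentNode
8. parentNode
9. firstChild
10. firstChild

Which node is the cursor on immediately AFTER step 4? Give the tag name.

Answer: td

Derivation:
After 1 (firstChild): div
After 2 (lastChild): section
After 3 (parentNode): div
After 4 (firstChild): td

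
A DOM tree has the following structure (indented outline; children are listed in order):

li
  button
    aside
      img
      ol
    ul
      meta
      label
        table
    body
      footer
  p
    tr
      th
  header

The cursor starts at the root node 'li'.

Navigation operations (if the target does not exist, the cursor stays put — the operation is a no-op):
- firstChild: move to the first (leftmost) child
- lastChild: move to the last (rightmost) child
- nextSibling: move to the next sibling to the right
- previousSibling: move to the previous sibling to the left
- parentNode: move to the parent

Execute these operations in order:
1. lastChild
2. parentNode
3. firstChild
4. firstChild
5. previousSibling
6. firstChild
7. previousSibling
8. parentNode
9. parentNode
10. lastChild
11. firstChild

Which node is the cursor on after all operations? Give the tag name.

After 1 (lastChild): header
After 2 (parentNode): li
After 3 (firstChild): button
After 4 (firstChild): aside
After 5 (previousSibling): aside (no-op, stayed)
After 6 (firstChild): img
After 7 (previousSibling): img (no-op, stayed)
After 8 (parentNode): aside
After 9 (parentNode): button
After 10 (lastChild): body
After 11 (firstChild): footer

Answer: footer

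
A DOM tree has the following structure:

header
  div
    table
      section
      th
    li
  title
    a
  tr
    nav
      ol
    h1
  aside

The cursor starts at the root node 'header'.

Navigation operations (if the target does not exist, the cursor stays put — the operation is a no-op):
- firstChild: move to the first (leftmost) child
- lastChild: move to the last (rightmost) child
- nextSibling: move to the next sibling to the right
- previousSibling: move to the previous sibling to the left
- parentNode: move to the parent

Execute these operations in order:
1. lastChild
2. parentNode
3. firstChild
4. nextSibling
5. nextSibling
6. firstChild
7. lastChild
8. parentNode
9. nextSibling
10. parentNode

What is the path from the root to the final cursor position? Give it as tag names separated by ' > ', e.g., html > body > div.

After 1 (lastChild): aside
After 2 (parentNode): header
After 3 (firstChild): div
After 4 (nextSibling): title
After 5 (nextSibling): tr
After 6 (firstChild): nav
After 7 (lastChild): ol
After 8 (parentNode): nav
After 9 (nextSibling): h1
After 10 (parentNode): tr

Answer: header > tr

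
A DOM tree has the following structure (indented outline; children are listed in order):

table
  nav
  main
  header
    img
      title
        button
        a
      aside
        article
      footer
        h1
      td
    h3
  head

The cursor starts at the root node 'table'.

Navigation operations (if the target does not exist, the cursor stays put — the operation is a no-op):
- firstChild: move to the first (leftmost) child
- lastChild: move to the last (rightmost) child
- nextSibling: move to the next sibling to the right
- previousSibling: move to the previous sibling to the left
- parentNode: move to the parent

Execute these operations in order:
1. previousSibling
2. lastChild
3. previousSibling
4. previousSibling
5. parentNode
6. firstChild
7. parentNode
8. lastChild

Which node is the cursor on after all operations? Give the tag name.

After 1 (previousSibling): table (no-op, stayed)
After 2 (lastChild): head
After 3 (previousSibling): header
After 4 (previousSibling): main
After 5 (parentNode): table
After 6 (firstChild): nav
After 7 (parentNode): table
After 8 (lastChild): head

Answer: head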